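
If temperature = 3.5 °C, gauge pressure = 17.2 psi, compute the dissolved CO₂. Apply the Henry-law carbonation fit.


vols = (P + 14.695)·(0.01821 + 0.09011·e^(−0.04·T))
vols = (17.2 + 14.695)·(0.01821 + 0.09011·e^(−0.04·3.5))

3.0794 volumes


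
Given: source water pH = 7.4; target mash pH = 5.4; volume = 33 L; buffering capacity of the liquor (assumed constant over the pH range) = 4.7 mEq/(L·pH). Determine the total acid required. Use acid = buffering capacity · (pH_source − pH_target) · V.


acid = 4.7 · (7.4 − 5.4) · 33

310.2000 mEq


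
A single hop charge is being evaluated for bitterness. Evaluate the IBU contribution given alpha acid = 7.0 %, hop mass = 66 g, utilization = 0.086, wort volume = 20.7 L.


IBU = (α/100)·mass·U·1000 / V
IBU = (7.0/100)·66·0.086·1000 / 20.7

19.1942 IBU


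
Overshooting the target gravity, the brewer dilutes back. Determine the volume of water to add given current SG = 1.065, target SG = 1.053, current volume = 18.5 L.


V_water = V·((SG_curr − 1)/(SG_target − 1) − 1)
V_water = 18.5·((1.065 − 1)/(1.053 − 1) − 1)

4.1887 L


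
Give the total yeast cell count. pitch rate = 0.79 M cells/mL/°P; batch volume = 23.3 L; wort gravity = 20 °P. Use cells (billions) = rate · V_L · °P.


cells = 0.79 · 23.3 · 20

368.1400 billion cells


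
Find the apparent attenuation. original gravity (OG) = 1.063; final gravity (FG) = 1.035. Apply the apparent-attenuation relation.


AA = (OG − FG)/(OG − 1) · 100
AA = (1.063 − 1.035)/(1.063 − 1) · 100

44.4444 %


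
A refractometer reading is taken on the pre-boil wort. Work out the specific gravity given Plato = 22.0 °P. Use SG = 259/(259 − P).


SG = 259/(259 − 22.0)

1.0928


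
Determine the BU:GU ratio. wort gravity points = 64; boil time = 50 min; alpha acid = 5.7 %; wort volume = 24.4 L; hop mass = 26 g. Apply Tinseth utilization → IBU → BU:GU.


U = 1.65·0.000125^(GP/1000)·(1−e^(−0.04t))/4.15;  IBU = (α/100)·m·U·1000/V;  BU:GU = IBU/GP
U = 1.65·0.000125^(64/1000)·(1−e^(−0.04·50))/4.15 = 0.1934
IBU = (5.7/100)·26·0.1934·1000/24.4 = 11.7475
BU:GU = 11.7475/64

0.1836


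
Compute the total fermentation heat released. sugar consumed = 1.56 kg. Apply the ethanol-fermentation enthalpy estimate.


Q = m_sugar · 590 kJ/kg
Q = 1.56 · 590

920.4000 kJ


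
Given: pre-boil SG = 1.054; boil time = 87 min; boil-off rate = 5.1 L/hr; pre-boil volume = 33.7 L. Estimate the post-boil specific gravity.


V_post = V_pre − rate·(t/60);  SG_post = 1 + (SG_pre−1)·V_pre/V_post
V_post = 33.7 − 5.1·(87/60) = 26.3050
SG_post = 1 + (1.054 − 1)·33.7/26.3050

1.0692


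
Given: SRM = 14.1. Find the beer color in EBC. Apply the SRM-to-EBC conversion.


EBC = SRM · 1.97
EBC = 14.1 · 1.97

27.7770 EBC


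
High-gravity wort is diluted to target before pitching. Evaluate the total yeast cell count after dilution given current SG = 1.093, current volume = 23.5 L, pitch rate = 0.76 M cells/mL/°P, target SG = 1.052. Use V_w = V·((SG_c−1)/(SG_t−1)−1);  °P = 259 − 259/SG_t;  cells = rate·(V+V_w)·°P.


V_w = 23.5·((1.093−1)/(1.052−1)−1) = 18.5288
V_final = 23.5 + 18.5288 = 42.0288
°P = 259 − 259/1.052 = 12.8023
cells = 0.76·42.0288·12.8023

408.9295 billion cells


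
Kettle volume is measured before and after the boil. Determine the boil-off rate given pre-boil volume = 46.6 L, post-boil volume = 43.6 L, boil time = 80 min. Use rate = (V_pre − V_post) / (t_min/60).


rate = (46.6 − 43.6) / (80/60)

2.2500 L/hr


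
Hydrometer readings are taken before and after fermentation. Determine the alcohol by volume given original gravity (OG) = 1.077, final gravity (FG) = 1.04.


ABV = (OG − FG) · 131.25
ABV = (1.077 − 1.04) · 131.25

4.8562 % ABV


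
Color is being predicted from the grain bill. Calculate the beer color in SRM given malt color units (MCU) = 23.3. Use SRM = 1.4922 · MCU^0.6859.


SRM = 1.4922 · 23.3^0.6859

12.9329 SRM


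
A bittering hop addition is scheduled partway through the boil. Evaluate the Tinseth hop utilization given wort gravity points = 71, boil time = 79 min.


U = 1.65·0.000125^(GP/1000) · (1 − e^(−0.04·t))/4.15
bigness = 1.65·0.000125^(71/1000) = 0.8717
boil_factor = (1 − e^(−0.04·79))/4.15 = 0.2307
U = 0.8717 · 0.2307

0.2011


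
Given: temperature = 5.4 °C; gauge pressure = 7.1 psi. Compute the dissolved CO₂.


vols = (P + 14.695)·(0.01821 + 0.09011·e^(−0.04·T))
vols = (7.1 + 14.695)·(0.01821 + 0.09011·e^(−0.04·5.4))

1.9793 volumes


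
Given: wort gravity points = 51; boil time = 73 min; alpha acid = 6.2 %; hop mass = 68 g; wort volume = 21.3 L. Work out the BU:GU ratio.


U = 1.65·0.000125^(GP/1000)·(1−e^(−0.04t))/4.15;  IBU = (α/100)·m·U·1000/V;  BU:GU = IBU/GP
U = 1.65·0.000125^(51/1000)·(1−e^(−0.04·73))/4.15 = 0.2378
IBU = (6.2/100)·68·0.2378·1000/21.3 = 47.0783
BU:GU = 47.0783/51

0.9231


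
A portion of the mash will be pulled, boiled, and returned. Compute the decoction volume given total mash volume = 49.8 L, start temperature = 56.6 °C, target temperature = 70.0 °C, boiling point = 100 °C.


V_dec = V_total·(T_target − T_start)/(T_boil − T_start)
V_dec = 49.8·(70.0 − 56.6)/(100 − 56.6)

15.3760 L


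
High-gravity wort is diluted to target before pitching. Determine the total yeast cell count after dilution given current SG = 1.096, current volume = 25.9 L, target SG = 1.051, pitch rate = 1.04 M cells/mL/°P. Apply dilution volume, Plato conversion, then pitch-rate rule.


V_w = V·((SG_c−1)/(SG_t−1)−1);  °P = 259 − 259/SG_t;  cells = rate·(V+V_w)·°P
V_w = 25.9·((1.096−1)/(1.051−1)−1) = 22.8529
V_final = 25.9 + 22.8529 = 48.7529
°P = 259 − 259/1.051 = 12.5680
cells = 1.04·48.7529·12.5680

637.2376 billion cells


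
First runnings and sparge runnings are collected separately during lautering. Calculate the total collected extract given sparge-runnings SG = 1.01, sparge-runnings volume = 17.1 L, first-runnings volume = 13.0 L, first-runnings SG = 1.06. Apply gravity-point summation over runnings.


total = Σ (SG_i − 1)·1000·V_i
first = (1.06 − 1)·1000·13.0 = 780.0000
sparge = (1.01 − 1)·1000·17.1 = 171.0000
total = 780.0000 + 171.0000

951.0000 gravity·L


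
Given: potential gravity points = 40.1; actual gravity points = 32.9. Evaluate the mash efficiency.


efficiency = actual / potential × 100
efficiency = 32.9 / 40.1 × 100

82.0449 %


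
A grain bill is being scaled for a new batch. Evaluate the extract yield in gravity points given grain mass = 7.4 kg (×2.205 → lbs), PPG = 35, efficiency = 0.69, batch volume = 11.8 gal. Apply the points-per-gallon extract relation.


points = lbs × PPG × eff / vol
lbs = 7.4 × 2.205 = 16.3170
points = 16.3170 × 35 × 0.69 / 11.8

33.3945 points


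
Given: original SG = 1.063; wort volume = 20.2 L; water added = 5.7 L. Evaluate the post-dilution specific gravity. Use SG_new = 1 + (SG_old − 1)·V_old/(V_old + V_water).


pts = (1.063 − 1)·1000·20.2/(20.2 + 5.7) = 49.1351
SG_new = 1 + 49.1351/1000

1.0491


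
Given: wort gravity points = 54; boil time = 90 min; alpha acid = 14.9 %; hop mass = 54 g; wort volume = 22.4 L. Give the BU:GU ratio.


U = 1.65·0.000125^(GP/1000)·(1−e^(−0.04t))/4.15;  IBU = (α/100)·m·U·1000/V;  BU:GU = IBU/GP
U = 1.65·0.000125^(54/1000)·(1−e^(−0.04·90))/4.15 = 0.2380
IBU = (14.9/100)·54·0.2380·1000/22.4 = 85.5006
BU:GU = 85.5006/54

1.5833


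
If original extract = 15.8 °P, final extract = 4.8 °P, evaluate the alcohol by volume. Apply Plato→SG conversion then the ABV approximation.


SG = 259/(259 − P);  ABV = (OG − FG)·131.25
OG = 259/(259 − 15.8) = 1.0650
FG = 259/(259 − 4.8) = 1.0189
ABV = (1.0650 − 1.0189)·131.25

6.0486 % ABV


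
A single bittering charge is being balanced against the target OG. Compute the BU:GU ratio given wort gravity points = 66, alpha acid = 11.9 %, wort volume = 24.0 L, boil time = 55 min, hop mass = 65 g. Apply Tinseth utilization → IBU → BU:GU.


U = 1.65·0.000125^(GP/1000)·(1−e^(−0.04t))/4.15;  IBU = (α/100)·m·U·1000/V;  BU:GU = IBU/GP
U = 1.65·0.000125^(66/1000)·(1−e^(−0.04·55))/4.15 = 0.1954
IBU = (11.9/100)·65·0.1954·1000/24.0 = 62.9621
BU:GU = 62.9621/66

0.9540


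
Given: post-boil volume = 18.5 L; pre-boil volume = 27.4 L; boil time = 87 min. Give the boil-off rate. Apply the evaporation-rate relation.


rate = (V_pre − V_post) / (t_min/60)
rate = (27.4 − 18.5) / (87/60)

6.1379 L/hr


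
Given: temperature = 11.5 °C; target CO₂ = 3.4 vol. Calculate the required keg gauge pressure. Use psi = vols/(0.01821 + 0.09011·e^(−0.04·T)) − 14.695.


psi = 3.4/(0.01821 + 0.09011·e^(−0.04·11.5)) − 14.695

30.5810 psi


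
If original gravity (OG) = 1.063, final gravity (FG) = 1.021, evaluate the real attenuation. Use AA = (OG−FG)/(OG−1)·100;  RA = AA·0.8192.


AA = (1.063 − 1.021)/(1.063 − 1)·100 = 66.6667
RA = 66.6667·0.8192

54.6133 %


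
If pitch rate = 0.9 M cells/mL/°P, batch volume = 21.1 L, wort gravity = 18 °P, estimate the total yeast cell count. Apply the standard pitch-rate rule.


cells (billions) = rate · V_L · °P
cells = 0.9 · 21.1 · 18

341.8200 billion cells


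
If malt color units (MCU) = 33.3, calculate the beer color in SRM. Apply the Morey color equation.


SRM = 1.4922 · MCU^0.6859
SRM = 1.4922 · 33.3^0.6859

16.5223 SRM


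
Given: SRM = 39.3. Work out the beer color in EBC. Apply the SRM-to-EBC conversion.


EBC = SRM · 1.97
EBC = 39.3 · 1.97

77.4210 EBC


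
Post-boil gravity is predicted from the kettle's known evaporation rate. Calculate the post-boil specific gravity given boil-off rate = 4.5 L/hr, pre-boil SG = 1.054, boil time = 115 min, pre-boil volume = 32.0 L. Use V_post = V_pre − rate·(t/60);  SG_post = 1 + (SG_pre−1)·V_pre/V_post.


V_post = 32.0 − 4.5·(115/60) = 23.3750
SG_post = 1 + (1.054 − 1)·32.0/23.3750

1.0739


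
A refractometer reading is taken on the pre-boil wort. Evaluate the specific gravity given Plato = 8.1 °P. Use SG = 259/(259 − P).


SG = 259/(259 − 8.1)

1.0323


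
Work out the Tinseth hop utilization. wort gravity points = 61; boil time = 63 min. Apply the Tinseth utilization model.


U = 1.65·0.000125^(GP/1000) · (1 − e^(−0.04·t))/4.15
bigness = 1.65·0.000125^(61/1000) = 0.9537
boil_factor = (1 − e^(−0.04·63))/4.15 = 0.2216
U = 0.9537 · 0.2216

0.2113


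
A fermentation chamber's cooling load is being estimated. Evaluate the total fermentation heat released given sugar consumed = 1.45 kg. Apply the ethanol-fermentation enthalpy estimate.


Q = m_sugar · 590 kJ/kg
Q = 1.45 · 590

855.5000 kJ


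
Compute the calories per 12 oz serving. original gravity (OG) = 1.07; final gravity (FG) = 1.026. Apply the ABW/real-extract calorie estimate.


ABW = (OG−FG)·131.25·0.79/FG;  °P = 259 − 259/SG (for OG→OE and FG→AE);  RE = 0.1808·OE + 0.8192·AE;  Cal = (6.9·ABW + 4·(RE−0.1))·FG·3.55
ABW = (1.07 − 1.026)·131.25·0.79/1.026 = 4.4466
OE = 259 − 259/1.07 = 16.9439 °P
AE = 259 − 259/1.026 = 6.5634 °P
RE = 0.1808·16.9439 + 0.8192·6.5634 = 8.4402 °P
Cal = (6.9·4.4466 + 4·(8.4402−0.1))·1.026·3.55

233.2618 kcal


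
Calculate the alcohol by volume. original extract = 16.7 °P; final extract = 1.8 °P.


SG = 259/(259 − P);  ABV = (OG − FG)·131.25
OG = 259/(259 − 16.7) = 1.0689
FG = 259/(259 − 1.8) = 1.0070
ABV = (1.0689 − 1.0070)·131.25

8.1276 % ABV


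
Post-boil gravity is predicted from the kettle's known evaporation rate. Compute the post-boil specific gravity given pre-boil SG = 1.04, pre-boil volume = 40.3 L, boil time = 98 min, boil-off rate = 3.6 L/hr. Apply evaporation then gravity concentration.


V_post = V_pre − rate·(t/60);  SG_post = 1 + (SG_pre−1)·V_pre/V_post
V_post = 40.3 − 3.6·(98/60) = 34.4200
SG_post = 1 + (1.04 − 1)·40.3/34.4200

1.0468


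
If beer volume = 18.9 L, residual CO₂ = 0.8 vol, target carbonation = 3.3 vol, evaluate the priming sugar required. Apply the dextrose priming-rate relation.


sugar = (target − residual)·4.0·V
sugar = (3.3 − 0.8)·4.0·18.9

189.0000 g


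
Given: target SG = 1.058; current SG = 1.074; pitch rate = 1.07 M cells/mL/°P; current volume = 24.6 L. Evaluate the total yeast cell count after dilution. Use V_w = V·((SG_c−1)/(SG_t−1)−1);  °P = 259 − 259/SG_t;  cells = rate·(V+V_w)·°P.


V_w = 24.6·((1.074−1)/(1.058−1)−1) = 6.7862
V_final = 24.6 + 6.7862 = 31.3862
°P = 259 − 259/1.058 = 14.1985
cells = 1.07·31.3862·14.1985

476.8312 billion cells


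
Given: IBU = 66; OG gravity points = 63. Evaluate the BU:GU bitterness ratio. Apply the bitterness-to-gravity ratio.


BU:GU = IBU / OG_points
BU:GU = 66 / 63

1.0476


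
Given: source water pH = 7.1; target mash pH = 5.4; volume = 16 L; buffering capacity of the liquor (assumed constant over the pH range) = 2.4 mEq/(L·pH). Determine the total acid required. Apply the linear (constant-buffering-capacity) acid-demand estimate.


acid = buffering capacity · (pH_source − pH_target) · V
acid = 2.4 · (7.1 − 5.4) · 16

65.2800 mEq


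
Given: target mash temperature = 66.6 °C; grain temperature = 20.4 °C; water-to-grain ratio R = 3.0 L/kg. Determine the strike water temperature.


T_strike = (0.41/R)·(T_mash − T_grain) + T_mash
T_strike = (0.41/3.0)·(66.6 − 20.4) + 66.6

72.9140 °C


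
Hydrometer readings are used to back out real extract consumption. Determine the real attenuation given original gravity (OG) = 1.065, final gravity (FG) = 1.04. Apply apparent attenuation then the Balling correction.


AA = (OG−FG)/(OG−1)·100;  RA = AA·0.8192
AA = (1.065 − 1.04)/(1.065 − 1)·100 = 38.4615
RA = 38.4615·0.8192

31.5077 %


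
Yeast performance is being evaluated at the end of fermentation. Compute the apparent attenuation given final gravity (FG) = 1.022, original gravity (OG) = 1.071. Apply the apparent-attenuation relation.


AA = (OG − FG)/(OG − 1) · 100
AA = (1.071 − 1.022)/(1.071 − 1) · 100

69.0141 %


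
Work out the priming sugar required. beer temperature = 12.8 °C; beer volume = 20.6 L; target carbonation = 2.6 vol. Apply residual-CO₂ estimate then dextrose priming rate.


residual = 14.695·(0.01821 + 0.09011·e^(−0.04·T));  sugar = (target − residual)·4.0·V
residual = 14.695·(0.01821 + 0.09011·e^(−0.04·12.8)) = 1.0612
sugar = (2.6 − 1.0612)·4.0·20.6

126.8001 g


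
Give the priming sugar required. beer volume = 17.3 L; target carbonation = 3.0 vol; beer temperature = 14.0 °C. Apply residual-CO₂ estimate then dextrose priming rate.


residual = 14.695·(0.01821 + 0.09011·e^(−0.04·T));  sugar = (target − residual)·4.0·V
residual = 14.695·(0.01821 + 0.09011·e^(−0.04·14.0)) = 1.0240
sugar = (3.0 − 1.0240)·4.0·17.3

136.7411 g


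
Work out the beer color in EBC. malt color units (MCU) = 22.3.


SRM = 1.4922·MCU^0.6859;  EBC = SRM·1.97
SRM = 1.4922·22.3^0.6859 = 12.5496
EBC = 12.5496·1.97

24.7227 EBC


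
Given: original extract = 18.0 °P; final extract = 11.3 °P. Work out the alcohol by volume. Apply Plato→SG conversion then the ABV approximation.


SG = 259/(259 − P);  ABV = (OG − FG)·131.25
OG = 259/(259 − 18.0) = 1.0747
FG = 259/(259 − 11.3) = 1.0456
ABV = (1.0747 − 1.0456)·131.25

3.8153 % ABV


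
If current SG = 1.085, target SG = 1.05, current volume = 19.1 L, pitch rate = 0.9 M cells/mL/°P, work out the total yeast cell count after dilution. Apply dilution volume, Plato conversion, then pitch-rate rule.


V_w = V·((SG_c−1)/(SG_t−1)−1);  °P = 259 − 259/SG_t;  cells = rate·(V+V_w)·°P
V_w = 19.1·((1.085−1)/(1.05−1)−1) = 13.3700
V_final = 19.1 + 13.3700 = 32.4700
°P = 259 − 259/1.05 = 12.3333
cells = 0.9·32.4700·12.3333

360.4170 billion cells


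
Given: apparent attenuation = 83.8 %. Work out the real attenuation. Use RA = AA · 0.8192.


RA = 83.8 · 0.8192

68.6490 %


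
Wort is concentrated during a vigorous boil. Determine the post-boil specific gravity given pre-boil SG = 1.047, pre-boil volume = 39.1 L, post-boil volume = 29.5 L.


SG_post = 1 + (SG_pre − 1)·V_pre/V_post
pts_pre = (1.047 − 1)·1000 = 47.0000
pts_post = 47.0000·39.1/29.5 = 62.2949
SG_post = 1 + 62.2949/1000

1.0623


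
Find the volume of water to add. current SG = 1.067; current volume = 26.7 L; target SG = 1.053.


V_water = V·((SG_curr − 1)/(SG_target − 1) − 1)
V_water = 26.7·((1.067 − 1)/(1.053 − 1) − 1)

7.0528 L


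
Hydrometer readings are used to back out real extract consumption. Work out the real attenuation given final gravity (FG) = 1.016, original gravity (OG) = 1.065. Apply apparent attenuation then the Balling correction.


AA = (OG−FG)/(OG−1)·100;  RA = AA·0.8192
AA = (1.065 − 1.016)/(1.065 − 1)·100 = 75.3846
RA = 75.3846·0.8192

61.7551 %


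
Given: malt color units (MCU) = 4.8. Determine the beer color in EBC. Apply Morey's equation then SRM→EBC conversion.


SRM = 1.4922·MCU^0.6859;  EBC = SRM·1.97
SRM = 1.4922·4.8^0.6859 = 4.3761
EBC = 4.3761·1.97

8.6210 EBC


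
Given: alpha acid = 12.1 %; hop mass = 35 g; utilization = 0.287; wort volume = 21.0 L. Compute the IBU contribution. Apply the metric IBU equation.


IBU = (α/100)·mass·U·1000 / V
IBU = (12.1/100)·35·0.287·1000 / 21.0

57.8783 IBU


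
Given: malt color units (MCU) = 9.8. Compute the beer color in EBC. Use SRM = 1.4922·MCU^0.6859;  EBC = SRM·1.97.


SRM = 1.4922·9.8^0.6859 = 7.1402
EBC = 7.1402·1.97

14.0661 EBC


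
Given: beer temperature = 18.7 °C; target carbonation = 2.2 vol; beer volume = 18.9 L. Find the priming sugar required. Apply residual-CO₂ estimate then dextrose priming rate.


residual = 14.695·(0.01821 + 0.09011·e^(−0.04·T));  sugar = (target − residual)·4.0·V
residual = 14.695·(0.01821 + 0.09011·e^(−0.04·18.7)) = 0.8943
sugar = (2.2 − 0.8943)·4.0·18.9

98.7079 g


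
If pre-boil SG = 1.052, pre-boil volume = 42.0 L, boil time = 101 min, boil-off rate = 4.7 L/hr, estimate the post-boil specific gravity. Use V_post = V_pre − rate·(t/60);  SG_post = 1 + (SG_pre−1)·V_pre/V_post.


V_post = 42.0 − 4.7·(101/60) = 34.0883
SG_post = 1 + (1.052 − 1)·42.0/34.0883

1.0641


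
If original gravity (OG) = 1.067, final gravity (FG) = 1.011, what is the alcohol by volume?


ABV = (OG − FG) · 131.25
ABV = (1.067 − 1.011) · 131.25

7.3500 % ABV


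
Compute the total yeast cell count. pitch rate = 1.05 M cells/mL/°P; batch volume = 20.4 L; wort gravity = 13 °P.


cells (billions) = rate · V_L · °P
cells = 1.05 · 20.4 · 13

278.4600 billion cells


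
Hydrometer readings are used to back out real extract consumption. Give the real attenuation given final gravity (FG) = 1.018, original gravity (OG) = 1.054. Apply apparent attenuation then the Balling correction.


AA = (OG−FG)/(OG−1)·100;  RA = AA·0.8192
AA = (1.054 − 1.018)/(1.054 − 1)·100 = 66.6667
RA = 66.6667·0.8192

54.6133 %


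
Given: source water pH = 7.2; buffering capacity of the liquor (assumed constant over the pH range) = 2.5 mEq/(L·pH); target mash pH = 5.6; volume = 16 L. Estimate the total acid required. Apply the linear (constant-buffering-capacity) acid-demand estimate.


acid = buffering capacity · (pH_source − pH_target) · V
acid = 2.5 · (7.2 − 5.6) · 16

64.0000 mEq


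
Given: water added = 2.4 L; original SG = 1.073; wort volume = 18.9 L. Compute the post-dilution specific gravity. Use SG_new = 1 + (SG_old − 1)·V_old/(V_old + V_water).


pts = (1.073 − 1)·1000·18.9/(18.9 + 2.4) = 64.7746
SG_new = 1 + 64.7746/1000

1.0648


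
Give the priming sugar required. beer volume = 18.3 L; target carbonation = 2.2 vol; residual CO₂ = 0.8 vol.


sugar = (target − residual)·4.0·V
sugar = (2.2 − 0.8)·4.0·18.3

102.4800 g


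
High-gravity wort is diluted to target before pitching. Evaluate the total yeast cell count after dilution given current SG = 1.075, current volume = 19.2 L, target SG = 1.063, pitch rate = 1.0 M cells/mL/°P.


V_w = V·((SG_c−1)/(SG_t−1)−1);  °P = 259 − 259/SG_t;  cells = rate·(V+V_w)·°P
V_w = 19.2·((1.075−1)/(1.063−1)−1) = 3.6571
V_final = 19.2 + 3.6571 = 22.8571
°P = 259 − 259/1.063 = 15.3500
cells = 1.0·22.8571·15.3500

350.8561 billion cells


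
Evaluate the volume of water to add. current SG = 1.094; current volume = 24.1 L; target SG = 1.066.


V_water = V·((SG_curr − 1)/(SG_target − 1) − 1)
V_water = 24.1·((1.094 − 1)/(1.066 − 1) − 1)

10.2242 L


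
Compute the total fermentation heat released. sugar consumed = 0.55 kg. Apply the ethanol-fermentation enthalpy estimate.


Q = m_sugar · 590 kJ/kg
Q = 0.55 · 590

324.5000 kJ


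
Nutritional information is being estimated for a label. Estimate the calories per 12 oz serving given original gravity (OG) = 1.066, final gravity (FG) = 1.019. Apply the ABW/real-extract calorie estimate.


ABW = (OG−FG)·131.25·0.79/FG;  °P = 259 − 259/SG (for OG→OE and FG→AE);  RE = 0.1808·OE + 0.8192·AE;  Cal = (6.9·ABW + 4·(RE−0.1))·FG·3.55
ABW = (1.066 − 1.019)·131.25·0.79/1.019 = 4.7824
OE = 259 − 259/1.066 = 16.0356 °P
AE = 259 − 259/1.019 = 4.8292 °P
RE = 0.1808·16.0356 + 0.8192·4.8292 = 6.8554 °P
Cal = (6.9·4.7824 + 4·(6.8554−0.1))·1.019·3.55

217.1205 kcal


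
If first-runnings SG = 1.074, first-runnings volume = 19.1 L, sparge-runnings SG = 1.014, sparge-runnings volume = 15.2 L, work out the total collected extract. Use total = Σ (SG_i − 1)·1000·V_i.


first = (1.074 − 1)·1000·19.1 = 1413.4000
sparge = (1.014 − 1)·1000·15.2 = 212.8000
total = 1413.4000 + 212.8000

1626.2000 gravity·L


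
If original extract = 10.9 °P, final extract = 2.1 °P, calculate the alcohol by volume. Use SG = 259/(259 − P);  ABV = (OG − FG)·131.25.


OG = 259/(259 − 10.9) = 1.0439
FG = 259/(259 − 2.1) = 1.0082
ABV = (1.0439 − 1.0082)·131.25

4.6934 % ABV


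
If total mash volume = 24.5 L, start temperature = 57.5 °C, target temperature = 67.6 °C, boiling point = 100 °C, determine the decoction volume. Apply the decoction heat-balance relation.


V_dec = V_total·(T_target − T_start)/(T_boil − T_start)
V_dec = 24.5·(67.6 − 57.5)/(100 − 57.5)

5.8224 L


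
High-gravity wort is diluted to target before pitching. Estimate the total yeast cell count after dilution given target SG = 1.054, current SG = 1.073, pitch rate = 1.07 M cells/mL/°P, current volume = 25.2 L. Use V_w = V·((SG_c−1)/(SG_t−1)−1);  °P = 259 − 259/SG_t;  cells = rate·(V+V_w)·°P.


V_w = 25.2·((1.073−1)/(1.054−1)−1) = 8.8667
V_final = 25.2 + 8.8667 = 34.0667
°P = 259 − 259/1.054 = 13.2694
cells = 1.07·34.0667·13.2694

483.6891 billion cells


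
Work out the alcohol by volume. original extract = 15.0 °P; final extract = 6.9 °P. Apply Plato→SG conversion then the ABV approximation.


SG = 259/(259 − P);  ABV = (OG − FG)·131.25
OG = 259/(259 − 15.0) = 1.0615
FG = 259/(259 − 6.9) = 1.0274
ABV = (1.0615 − 1.0274)·131.25

4.4763 % ABV


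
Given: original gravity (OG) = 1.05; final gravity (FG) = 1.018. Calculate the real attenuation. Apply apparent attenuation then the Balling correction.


AA = (OG−FG)/(OG−1)·100;  RA = AA·0.8192
AA = (1.05 − 1.018)/(1.05 − 1)·100 = 64.0000
RA = 64.0000·0.8192

52.4288 %


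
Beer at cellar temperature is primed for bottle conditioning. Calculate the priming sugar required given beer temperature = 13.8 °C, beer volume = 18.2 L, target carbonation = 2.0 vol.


residual = 14.695·(0.01821 + 0.09011·e^(−0.04·T));  sugar = (target − residual)·4.0·V
residual = 14.695·(0.01821 + 0.09011·e^(−0.04·13.8)) = 1.0300
sugar = (2.0 − 1.0300)·4.0·18.2

70.6126 g


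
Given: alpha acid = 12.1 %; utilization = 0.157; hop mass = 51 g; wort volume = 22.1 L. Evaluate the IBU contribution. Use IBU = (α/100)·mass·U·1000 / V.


IBU = (12.1/100)·51·0.157·1000 / 22.1

43.8392 IBU


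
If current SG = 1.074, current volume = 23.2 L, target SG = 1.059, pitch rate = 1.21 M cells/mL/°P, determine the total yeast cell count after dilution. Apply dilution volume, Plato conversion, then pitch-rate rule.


V_w = V·((SG_c−1)/(SG_t−1)−1);  °P = 259 − 259/SG_t;  cells = rate·(V+V_w)·°P
V_w = 23.2·((1.074−1)/(1.059−1)−1) = 5.8983
V_final = 23.2 + 5.8983 = 29.0983
°P = 259 − 259/1.059 = 14.4297
cells = 1.21·29.0983·14.4297

508.0528 billion cells


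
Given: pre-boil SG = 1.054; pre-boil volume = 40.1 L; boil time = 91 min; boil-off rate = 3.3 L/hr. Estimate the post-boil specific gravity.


V_post = V_pre − rate·(t/60);  SG_post = 1 + (SG_pre−1)·V_pre/V_post
V_post = 40.1 − 3.3·(91/60) = 35.0950
SG_post = 1 + (1.054 − 1)·40.1/35.0950

1.0617


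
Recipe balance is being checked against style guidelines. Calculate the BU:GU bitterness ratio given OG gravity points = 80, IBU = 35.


BU:GU = IBU / OG_points
BU:GU = 35 / 80

0.4375


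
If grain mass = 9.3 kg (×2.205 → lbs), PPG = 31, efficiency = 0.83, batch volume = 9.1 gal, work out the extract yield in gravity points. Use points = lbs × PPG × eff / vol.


lbs = 9.3 × 2.205 = 20.5065
points = 20.5065 × 31 × 0.83 / 9.1

57.9816 points


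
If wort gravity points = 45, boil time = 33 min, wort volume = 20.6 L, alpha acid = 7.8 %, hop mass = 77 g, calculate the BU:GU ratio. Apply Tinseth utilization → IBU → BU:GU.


U = 1.65·0.000125^(GP/1000)·(1−e^(−0.04t))/4.15;  IBU = (α/100)·m·U·1000/V;  BU:GU = IBU/GP
U = 1.65·0.000125^(45/1000)·(1−e^(−0.04·33))/4.15 = 0.1945
IBU = (7.8/100)·77·0.1945·1000/20.6 = 56.6942
BU:GU = 56.6942/45

1.2599


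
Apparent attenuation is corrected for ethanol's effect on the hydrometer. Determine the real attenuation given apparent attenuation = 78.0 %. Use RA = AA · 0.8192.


RA = 78.0 · 0.8192

63.8976 %


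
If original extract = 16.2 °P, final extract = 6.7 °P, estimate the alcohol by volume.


SG = 259/(259 − P);  ABV = (OG − FG)·131.25
OG = 259/(259 − 16.2) = 1.0667
FG = 259/(259 − 6.7) = 1.0266
ABV = (1.0667 − 1.0266)·131.25

5.2718 % ABV


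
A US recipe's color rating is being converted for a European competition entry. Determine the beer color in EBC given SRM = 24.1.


EBC = SRM · 1.97
EBC = 24.1 · 1.97

47.4770 EBC


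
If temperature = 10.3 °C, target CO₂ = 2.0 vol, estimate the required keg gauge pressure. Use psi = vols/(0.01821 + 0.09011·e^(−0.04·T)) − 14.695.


psi = 2.0/(0.01821 + 0.09011·e^(−0.04·10.3)) − 14.695

10.9816 psi


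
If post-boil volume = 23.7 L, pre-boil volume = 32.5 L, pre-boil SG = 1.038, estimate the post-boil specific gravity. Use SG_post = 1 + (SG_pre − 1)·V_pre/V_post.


pts_pre = (1.038 − 1)·1000 = 38.0000
pts_post = 38.0000·32.5/23.7 = 52.1097
SG_post = 1 + 52.1097/1000

1.0521


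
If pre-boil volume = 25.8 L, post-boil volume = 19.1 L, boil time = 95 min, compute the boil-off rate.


rate = (V_pre − V_post) / (t_min/60)
rate = (25.8 − 19.1) / (95/60)

4.2316 L/hr


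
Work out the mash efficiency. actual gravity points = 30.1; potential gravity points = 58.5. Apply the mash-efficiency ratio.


efficiency = actual / potential × 100
efficiency = 30.1 / 58.5 × 100

51.4530 %


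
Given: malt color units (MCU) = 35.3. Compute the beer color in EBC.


SRM = 1.4922·MCU^0.6859;  EBC = SRM·1.97
SRM = 1.4922·35.3^0.6859 = 17.1967
EBC = 17.1967·1.97

33.8775 EBC


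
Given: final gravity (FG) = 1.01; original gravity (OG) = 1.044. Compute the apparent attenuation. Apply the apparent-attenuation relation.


AA = (OG − FG)/(OG − 1) · 100
AA = (1.044 − 1.01)/(1.044 − 1) · 100

77.2727 %


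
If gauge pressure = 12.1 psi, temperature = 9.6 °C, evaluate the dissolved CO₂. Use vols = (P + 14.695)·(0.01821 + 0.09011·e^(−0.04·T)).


vols = (12.1 + 14.695)·(0.01821 + 0.09011·e^(−0.04·9.6))

2.1325 volumes


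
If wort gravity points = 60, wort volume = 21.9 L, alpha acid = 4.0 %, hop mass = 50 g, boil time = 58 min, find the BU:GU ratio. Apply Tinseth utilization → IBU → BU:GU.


U = 1.65·0.000125^(GP/1000)·(1−e^(−0.04t))/4.15;  IBU = (α/100)·m·U·1000/V;  BU:GU = IBU/GP
U = 1.65·0.000125^(60/1000)·(1−e^(−0.04·58))/4.15 = 0.2091
IBU = (4.0/100)·50·0.2091·1000/21.9 = 19.0946
BU:GU = 19.0946/60

0.3182


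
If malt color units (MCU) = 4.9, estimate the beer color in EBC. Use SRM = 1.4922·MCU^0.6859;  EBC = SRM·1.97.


SRM = 1.4922·4.9^0.6859 = 4.4385
EBC = 4.4385·1.97

8.7438 EBC


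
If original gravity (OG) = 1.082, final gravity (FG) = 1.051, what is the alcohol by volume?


ABV = (OG − FG) · 131.25
ABV = (1.082 − 1.051) · 131.25

4.0688 % ABV


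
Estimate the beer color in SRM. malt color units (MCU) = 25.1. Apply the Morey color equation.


SRM = 1.4922 · MCU^0.6859
SRM = 1.4922 · 25.1^0.6859

13.6102 SRM


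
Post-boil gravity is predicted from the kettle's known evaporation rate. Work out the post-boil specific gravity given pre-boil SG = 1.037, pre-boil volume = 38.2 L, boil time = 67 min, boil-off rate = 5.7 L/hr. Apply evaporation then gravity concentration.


V_post = V_pre − rate·(t/60);  SG_post = 1 + (SG_pre−1)·V_pre/V_post
V_post = 38.2 − 5.7·(67/60) = 31.8350
SG_post = 1 + (1.037 − 1)·38.2/31.8350

1.0444


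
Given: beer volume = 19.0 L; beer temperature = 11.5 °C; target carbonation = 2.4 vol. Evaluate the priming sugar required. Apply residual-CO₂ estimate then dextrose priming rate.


residual = 14.695·(0.01821 + 0.09011·e^(−0.04·T));  sugar = (target − residual)·4.0·V
residual = 14.695·(0.01821 + 0.09011·e^(−0.04·11.5)) = 1.1035
sugar = (2.4 − 1.1035)·4.0·19.0

98.5324 g


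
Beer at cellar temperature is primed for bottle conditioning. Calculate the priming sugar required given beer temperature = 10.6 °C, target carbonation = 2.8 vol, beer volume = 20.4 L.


residual = 14.695·(0.01821 + 0.09011·e^(−0.04·T));  sugar = (target − residual)·4.0·V
residual = 14.695·(0.01821 + 0.09011·e^(−0.04·10.6)) = 1.1342
sugar = (2.8 − 1.1342)·4.0·20.4

135.9324 g


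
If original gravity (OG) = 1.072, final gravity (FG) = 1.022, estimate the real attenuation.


AA = (OG−FG)/(OG−1)·100;  RA = AA·0.8192
AA = (1.072 − 1.022)/(1.072 − 1)·100 = 69.4444
RA = 69.4444·0.8192

56.8889 %


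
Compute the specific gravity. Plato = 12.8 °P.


SG = 259/(259 − P)
SG = 259/(259 − 12.8)

1.0520


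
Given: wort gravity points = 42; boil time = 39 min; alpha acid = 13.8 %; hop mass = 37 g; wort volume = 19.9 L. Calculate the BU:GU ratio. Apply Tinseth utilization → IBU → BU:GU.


U = 1.65·0.000125^(GP/1000)·(1−e^(−0.04t))/4.15;  IBU = (α/100)·m·U·1000/V;  BU:GU = IBU/GP
U = 1.65·0.000125^(42/1000)·(1−e^(−0.04·39))/4.15 = 0.2153
IBU = (13.8/100)·37·0.2153·1000/19.9 = 55.2441
BU:GU = 55.2441/42

1.3153


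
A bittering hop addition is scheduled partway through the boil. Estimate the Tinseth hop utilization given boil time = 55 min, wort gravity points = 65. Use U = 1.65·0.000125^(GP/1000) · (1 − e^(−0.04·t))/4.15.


bigness = 1.65·0.000125^(65/1000) = 0.9200
boil_factor = (1 − e^(−0.04·55))/4.15 = 0.2143
U = 0.9200 · 0.2143

0.1971


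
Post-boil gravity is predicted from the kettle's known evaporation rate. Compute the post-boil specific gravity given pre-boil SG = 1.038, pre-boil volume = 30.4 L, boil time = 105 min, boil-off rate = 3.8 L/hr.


V_post = V_pre − rate·(t/60);  SG_post = 1 + (SG_pre−1)·V_pre/V_post
V_post = 30.4 − 3.8·(105/60) = 23.7500
SG_post = 1 + (1.038 − 1)·30.4/23.7500

1.0486


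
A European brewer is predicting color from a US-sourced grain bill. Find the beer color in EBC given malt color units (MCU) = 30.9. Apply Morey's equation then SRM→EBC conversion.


SRM = 1.4922·MCU^0.6859;  EBC = SRM·1.97
SRM = 1.4922·30.9^0.6859 = 15.6960
EBC = 15.6960·1.97

30.9212 EBC


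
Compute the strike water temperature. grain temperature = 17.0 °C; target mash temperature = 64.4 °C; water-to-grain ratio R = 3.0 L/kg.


T_strike = (0.41/R)·(T_mash − T_grain) + T_mash
T_strike = (0.41/3.0)·(64.4 − 17.0) + 64.4

70.8780 °C


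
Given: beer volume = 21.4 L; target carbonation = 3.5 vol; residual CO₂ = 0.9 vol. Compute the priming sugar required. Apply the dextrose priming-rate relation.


sugar = (target − residual)·4.0·V
sugar = (3.5 − 0.9)·4.0·21.4

222.5600 g


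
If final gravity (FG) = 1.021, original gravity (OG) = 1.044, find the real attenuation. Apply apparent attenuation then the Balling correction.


AA = (OG−FG)/(OG−1)·100;  RA = AA·0.8192
AA = (1.044 − 1.021)/(1.044 − 1)·100 = 52.2727
RA = 52.2727·0.8192

42.8218 %


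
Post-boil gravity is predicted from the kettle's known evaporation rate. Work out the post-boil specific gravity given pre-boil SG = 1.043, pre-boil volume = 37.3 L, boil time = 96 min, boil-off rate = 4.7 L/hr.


V_post = V_pre − rate·(t/60);  SG_post = 1 + (SG_pre−1)·V_pre/V_post
V_post = 37.3 − 4.7·(96/60) = 29.7800
SG_post = 1 + (1.043 − 1)·37.3/29.7800

1.0539


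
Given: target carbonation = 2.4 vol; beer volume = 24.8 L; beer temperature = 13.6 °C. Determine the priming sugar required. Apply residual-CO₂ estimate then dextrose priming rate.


residual = 14.695·(0.01821 + 0.09011·e^(−0.04·T));  sugar = (target − residual)·4.0·V
residual = 14.695·(0.01821 + 0.09011·e^(−0.04·13.6)) = 1.0362
sugar = (2.4 − 1.0362)·4.0·24.8

135.2918 g


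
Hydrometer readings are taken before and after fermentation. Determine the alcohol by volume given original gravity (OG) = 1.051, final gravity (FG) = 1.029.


ABV = (OG − FG) · 131.25
ABV = (1.051 − 1.029) · 131.25

2.8875 % ABV


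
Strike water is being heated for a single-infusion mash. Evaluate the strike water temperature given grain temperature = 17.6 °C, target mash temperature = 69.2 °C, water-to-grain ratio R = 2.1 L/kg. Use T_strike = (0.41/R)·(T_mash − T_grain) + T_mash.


T_strike = (0.41/2.1)·(69.2 − 17.6) + 69.2

79.2743 °C


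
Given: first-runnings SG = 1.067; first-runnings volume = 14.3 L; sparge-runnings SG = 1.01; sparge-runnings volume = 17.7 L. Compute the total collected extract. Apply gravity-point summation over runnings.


total = Σ (SG_i − 1)·1000·V_i
first = (1.067 − 1)·1000·14.3 = 958.1000
sparge = (1.01 − 1)·1000·17.7 = 177.0000
total = 958.1000 + 177.0000

1135.1000 gravity·L


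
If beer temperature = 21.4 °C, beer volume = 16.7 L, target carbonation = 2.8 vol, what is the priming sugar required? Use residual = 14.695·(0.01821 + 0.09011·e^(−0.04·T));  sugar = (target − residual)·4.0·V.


residual = 14.695·(0.01821 + 0.09011·e^(−0.04·21.4)) = 0.8302
sugar = (2.8 − 0.8302)·4.0·16.7

131.5841 g


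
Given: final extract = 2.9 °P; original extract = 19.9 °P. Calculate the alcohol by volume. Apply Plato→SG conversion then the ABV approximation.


SG = 259/(259 − P);  ABV = (OG − FG)·131.25
OG = 259/(259 − 19.9) = 1.0832
FG = 259/(259 − 2.9) = 1.0113
ABV = (1.0832 − 1.0113)·131.25

9.4375 % ABV


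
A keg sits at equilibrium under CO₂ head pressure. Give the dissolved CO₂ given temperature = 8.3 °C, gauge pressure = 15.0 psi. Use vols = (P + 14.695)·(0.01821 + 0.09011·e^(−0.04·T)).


vols = (15.0 + 14.695)·(0.01821 + 0.09011·e^(−0.04·8.3))

2.4606 volumes


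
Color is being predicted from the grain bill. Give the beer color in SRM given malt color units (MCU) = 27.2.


SRM = 1.4922 · MCU^0.6859
SRM = 1.4922 · 27.2^0.6859

14.3813 SRM


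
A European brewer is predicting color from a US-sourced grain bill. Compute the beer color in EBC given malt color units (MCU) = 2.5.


SRM = 1.4922·MCU^0.6859;  EBC = SRM·1.97
SRM = 1.4922·2.5^0.6859 = 2.7975
EBC = 2.7975·1.97

5.5111 EBC


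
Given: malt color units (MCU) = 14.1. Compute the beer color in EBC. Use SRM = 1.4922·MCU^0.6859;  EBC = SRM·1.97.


SRM = 1.4922·14.1^0.6859 = 9.1638
EBC = 9.1638·1.97

18.0527 EBC


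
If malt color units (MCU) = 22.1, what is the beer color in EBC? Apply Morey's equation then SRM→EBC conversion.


SRM = 1.4922·MCU^0.6859;  EBC = SRM·1.97
SRM = 1.4922·22.1^0.6859 = 12.4723
EBC = 12.4723·1.97

24.5704 EBC


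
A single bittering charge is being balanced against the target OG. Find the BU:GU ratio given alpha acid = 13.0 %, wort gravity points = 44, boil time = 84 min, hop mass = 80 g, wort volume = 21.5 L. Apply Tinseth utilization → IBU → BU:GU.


U = 1.65·0.000125^(GP/1000)·(1−e^(−0.04t))/4.15;  IBU = (α/100)·m·U·1000/V;  BU:GU = IBU/GP
U = 1.65·0.000125^(44/1000)·(1−e^(−0.04·84))/4.15 = 0.2584
IBU = (13.0/100)·80·0.2584·1000/21.5 = 125.0090
BU:GU = 125.0090/44

2.8411


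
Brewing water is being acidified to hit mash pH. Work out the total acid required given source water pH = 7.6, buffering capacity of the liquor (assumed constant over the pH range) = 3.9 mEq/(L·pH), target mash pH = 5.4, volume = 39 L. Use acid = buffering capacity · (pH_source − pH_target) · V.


acid = 3.9 · (7.6 − 5.4) · 39

334.6200 mEq


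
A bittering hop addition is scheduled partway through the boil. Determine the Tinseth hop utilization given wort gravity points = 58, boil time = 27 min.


U = 1.65·0.000125^(GP/1000) · (1 − e^(−0.04·t))/4.15
bigness = 1.65·0.000125^(58/1000) = 0.9797
boil_factor = (1 − e^(−0.04·27))/4.15 = 0.1591
U = 0.9797 · 0.1591

0.1559


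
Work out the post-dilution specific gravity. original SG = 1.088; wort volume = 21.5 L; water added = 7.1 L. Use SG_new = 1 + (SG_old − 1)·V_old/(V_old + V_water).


pts = (1.088 − 1)·1000·21.5/(21.5 + 7.1) = 66.1538
SG_new = 1 + 66.1538/1000

1.0662


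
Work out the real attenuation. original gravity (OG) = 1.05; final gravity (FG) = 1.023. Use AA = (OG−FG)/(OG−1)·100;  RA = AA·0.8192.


AA = (1.05 − 1.023)/(1.05 − 1)·100 = 54.0000
RA = 54.0000·0.8192

44.2368 %


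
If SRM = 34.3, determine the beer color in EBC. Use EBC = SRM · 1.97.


EBC = 34.3 · 1.97

67.5710 EBC


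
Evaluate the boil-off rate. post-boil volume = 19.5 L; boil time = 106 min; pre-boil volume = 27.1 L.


rate = (V_pre − V_post) / (t_min/60)
rate = (27.1 − 19.5) / (106/60)

4.3019 L/hr


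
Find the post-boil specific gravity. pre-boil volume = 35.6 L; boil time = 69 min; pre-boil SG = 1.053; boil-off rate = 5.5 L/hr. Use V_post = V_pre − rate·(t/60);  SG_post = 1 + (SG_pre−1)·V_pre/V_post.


V_post = 35.6 − 5.5·(69/60) = 29.2750
SG_post = 1 + (1.053 − 1)·35.6/29.2750

1.0645


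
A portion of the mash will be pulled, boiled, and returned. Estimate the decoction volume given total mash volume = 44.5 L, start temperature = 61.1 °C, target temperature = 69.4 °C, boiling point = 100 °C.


V_dec = V_total·(T_target − T_start)/(T_boil − T_start)
V_dec = 44.5·(69.4 − 61.1)/(100 − 61.1)

9.4949 L


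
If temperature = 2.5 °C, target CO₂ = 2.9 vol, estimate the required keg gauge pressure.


psi = vols/(0.01821 + 0.09011·e^(−0.04·T)) − 14.695
psi = 2.9/(0.01821 + 0.09011·e^(−0.04·2.5)) − 14.695

14.3792 psi


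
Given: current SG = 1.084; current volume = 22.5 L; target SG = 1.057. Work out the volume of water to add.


V_water = V·((SG_curr − 1)/(SG_target − 1) − 1)
V_water = 22.5·((1.084 − 1)/(1.057 − 1) − 1)

10.6579 L
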